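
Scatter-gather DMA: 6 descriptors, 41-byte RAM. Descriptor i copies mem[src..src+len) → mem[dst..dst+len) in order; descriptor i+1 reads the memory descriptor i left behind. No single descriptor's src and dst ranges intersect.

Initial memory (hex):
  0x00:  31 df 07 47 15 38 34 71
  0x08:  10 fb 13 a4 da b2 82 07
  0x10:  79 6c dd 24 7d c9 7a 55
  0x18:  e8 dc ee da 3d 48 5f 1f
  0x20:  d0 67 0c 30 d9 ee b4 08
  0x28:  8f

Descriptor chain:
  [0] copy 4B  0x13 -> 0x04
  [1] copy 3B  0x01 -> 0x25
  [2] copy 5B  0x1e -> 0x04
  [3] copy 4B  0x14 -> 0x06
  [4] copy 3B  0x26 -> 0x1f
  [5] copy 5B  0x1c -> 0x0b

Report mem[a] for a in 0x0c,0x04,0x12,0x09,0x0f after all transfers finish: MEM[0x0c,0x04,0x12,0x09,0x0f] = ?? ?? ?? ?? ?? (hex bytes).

MEM[0x0c,0x04,0x12,0x09,0x0f] = 48 5f dd 55 47

[0] 0x13->0x04 len=4 : 24 7d c9 7a
[1] 0x01->0x25 len=3 : df 07 47
[2] 0x1e->0x04 len=5 : 5f 1f d0 67 0c
[3] 0x14->0x06 len=4 : 7d c9 7a 55
[4] 0x26->0x1f len=3 : 07 47 8f
[5] 0x1c->0x0b len=5 : 3d 48 5f 07 47
query mem[0x0c]=0x48, mem[0x04]=0x5f, mem[0x12]=0xdd, mem[0x09]=0x55, mem[0x0f]=0x47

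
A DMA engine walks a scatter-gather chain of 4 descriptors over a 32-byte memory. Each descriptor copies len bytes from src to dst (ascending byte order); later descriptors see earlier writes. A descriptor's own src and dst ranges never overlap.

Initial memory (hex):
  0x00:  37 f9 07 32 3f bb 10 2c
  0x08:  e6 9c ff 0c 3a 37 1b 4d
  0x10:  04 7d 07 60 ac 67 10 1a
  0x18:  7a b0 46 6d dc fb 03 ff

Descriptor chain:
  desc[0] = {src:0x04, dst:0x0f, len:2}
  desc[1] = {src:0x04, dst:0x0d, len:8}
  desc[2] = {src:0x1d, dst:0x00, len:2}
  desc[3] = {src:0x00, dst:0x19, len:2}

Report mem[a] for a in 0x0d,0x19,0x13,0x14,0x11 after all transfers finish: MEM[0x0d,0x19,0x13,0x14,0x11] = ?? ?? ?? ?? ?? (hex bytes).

MEM[0x0d,0x19,0x13,0x14,0x11] = 3f fb ff 0c e6

[0] 0x04->0x0f len=2 : 3f bb
[1] 0x04->0x0d len=8 : 3f bb 10 2c e6 9c ff 0c
[2] 0x1d->0x00 len=2 : fb 03
[3] 0x00->0x19 len=2 : fb 03
query mem[0x0d]=0x3f, mem[0x19]=0xfb, mem[0x13]=0xff, mem[0x14]=0x0c, mem[0x11]=0xe6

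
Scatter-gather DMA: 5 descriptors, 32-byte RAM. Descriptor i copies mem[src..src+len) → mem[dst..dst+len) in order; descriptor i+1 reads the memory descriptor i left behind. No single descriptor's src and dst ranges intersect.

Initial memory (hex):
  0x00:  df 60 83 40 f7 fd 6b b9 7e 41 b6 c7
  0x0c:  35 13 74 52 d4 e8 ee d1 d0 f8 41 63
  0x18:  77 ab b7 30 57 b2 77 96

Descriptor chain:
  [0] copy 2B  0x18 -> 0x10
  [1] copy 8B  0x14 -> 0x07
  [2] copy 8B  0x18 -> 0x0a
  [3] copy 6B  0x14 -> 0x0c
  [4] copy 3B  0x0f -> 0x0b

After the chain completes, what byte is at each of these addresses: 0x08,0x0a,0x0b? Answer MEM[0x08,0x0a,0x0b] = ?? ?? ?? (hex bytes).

  after D0: wrote 2B at 0x10 = 77ab
  after D1: wrote 8B at 0x07 = d0f8416377abb730
  after D2: wrote 8B at 0x0a = 77abb73057b27796
  after D3: wrote 6B at 0x0c = d0f8416377ab
  after D4: wrote 3B at 0x0b = 6377ab
query mem[0x08]=0xf8, mem[0x0a]=0x77, mem[0x0b]=0x63

MEM[0x08,0x0a,0x0b] = f8 77 63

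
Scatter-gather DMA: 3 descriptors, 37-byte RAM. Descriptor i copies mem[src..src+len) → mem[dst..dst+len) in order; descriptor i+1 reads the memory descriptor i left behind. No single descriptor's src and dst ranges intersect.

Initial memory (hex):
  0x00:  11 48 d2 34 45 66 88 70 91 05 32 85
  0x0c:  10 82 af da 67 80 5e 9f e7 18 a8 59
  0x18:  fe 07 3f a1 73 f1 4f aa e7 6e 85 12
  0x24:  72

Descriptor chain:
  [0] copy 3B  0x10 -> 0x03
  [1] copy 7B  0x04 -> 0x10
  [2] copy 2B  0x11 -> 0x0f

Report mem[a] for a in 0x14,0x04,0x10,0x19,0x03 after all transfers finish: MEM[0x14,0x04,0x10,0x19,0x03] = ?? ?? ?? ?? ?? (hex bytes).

MEM[0x14,0x04,0x10,0x19,0x03] = 91 80 88 07 67

  after D0: wrote 3B at 0x03 = 67805e
  after D1: wrote 7B at 0x10 = 805e8870910532
  after D2: wrote 2B at 0x0f = 5e88
query mem[0x14]=0x91, mem[0x04]=0x80, mem[0x10]=0x88, mem[0x19]=0x07, mem[0x03]=0x67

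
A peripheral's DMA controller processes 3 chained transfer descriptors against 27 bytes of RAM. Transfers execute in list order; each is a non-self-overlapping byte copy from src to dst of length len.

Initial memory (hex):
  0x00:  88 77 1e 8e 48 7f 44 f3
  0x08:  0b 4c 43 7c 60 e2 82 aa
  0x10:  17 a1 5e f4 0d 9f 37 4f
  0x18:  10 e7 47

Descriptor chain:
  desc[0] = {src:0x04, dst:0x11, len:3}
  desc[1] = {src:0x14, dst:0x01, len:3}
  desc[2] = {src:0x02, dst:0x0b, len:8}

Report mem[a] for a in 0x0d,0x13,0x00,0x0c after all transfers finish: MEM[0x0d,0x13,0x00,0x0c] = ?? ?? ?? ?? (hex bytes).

D0: mem[0x11..0x13] <- [48 7f 44]
D1: mem[0x01..0x03] <- [0d 9f 37]
D2: mem[0x0b..0x12] <- [9f 37 48 7f 44 f3 0b 4c]
query mem[0x0d]=0x48, mem[0x13]=0x44, mem[0x00]=0x88, mem[0x0c]=0x37

MEM[0x0d,0x13,0x00,0x0c] = 48 44 88 37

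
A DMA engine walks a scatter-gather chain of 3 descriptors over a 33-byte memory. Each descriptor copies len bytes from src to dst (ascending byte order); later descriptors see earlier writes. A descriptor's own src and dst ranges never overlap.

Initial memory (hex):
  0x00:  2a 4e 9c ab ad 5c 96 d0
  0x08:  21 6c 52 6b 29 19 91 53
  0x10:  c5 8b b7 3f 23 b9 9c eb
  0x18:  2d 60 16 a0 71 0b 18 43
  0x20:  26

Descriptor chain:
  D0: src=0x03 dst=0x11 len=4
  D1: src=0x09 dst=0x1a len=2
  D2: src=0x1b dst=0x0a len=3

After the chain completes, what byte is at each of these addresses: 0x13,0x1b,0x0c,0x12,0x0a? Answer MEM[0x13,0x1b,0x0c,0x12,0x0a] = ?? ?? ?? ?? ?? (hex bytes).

MEM[0x13,0x1b,0x0c,0x12,0x0a] = 5c 52 0b ad 52

D0: mem[0x11..0x14] <- [ab ad 5c 96]
D1: mem[0x1a..0x1b] <- [6c 52]
D2: mem[0x0a..0x0c] <- [52 71 0b]
query mem[0x13]=0x5c, mem[0x1b]=0x52, mem[0x0c]=0x0b, mem[0x12]=0xad, mem[0x0a]=0x52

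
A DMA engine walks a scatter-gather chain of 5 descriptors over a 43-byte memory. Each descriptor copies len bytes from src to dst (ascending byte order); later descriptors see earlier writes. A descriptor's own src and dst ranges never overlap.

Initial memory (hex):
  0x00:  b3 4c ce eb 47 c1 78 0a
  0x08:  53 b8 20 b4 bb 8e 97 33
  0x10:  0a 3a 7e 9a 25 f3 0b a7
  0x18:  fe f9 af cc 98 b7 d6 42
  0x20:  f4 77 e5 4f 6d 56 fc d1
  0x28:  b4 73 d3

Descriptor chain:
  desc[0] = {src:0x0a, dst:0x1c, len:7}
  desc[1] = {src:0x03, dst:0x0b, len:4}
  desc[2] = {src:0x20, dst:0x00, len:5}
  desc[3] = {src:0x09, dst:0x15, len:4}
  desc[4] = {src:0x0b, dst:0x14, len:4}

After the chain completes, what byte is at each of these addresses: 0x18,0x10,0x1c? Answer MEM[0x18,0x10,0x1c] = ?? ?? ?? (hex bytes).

MEM[0x18,0x10,0x1c] = 47 0a 20

  after D0: wrote 7B at 0x1c = 20b4bb8e97330a
  after D1: wrote 4B at 0x0b = eb47c178
  after D2: wrote 5B at 0x00 = 97330a4f6d
  after D3: wrote 4B at 0x15 = b820eb47
  after D4: wrote 4B at 0x14 = eb47c178
query mem[0x18]=0x47, mem[0x10]=0x0a, mem[0x1c]=0x20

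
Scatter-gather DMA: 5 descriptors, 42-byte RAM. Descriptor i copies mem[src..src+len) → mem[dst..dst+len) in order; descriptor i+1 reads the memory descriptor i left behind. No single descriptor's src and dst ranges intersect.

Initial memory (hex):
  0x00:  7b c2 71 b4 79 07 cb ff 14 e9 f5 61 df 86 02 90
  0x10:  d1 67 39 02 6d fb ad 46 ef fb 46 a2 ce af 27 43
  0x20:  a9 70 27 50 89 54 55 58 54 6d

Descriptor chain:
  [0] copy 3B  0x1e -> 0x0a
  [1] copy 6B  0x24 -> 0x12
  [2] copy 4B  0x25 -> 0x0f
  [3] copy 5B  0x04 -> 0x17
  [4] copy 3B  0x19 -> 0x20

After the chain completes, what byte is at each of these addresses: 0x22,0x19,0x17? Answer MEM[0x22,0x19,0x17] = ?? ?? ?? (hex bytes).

D0: mem[0x0a..0x0c] <- [27 43 a9]
D1: mem[0x12..0x17] <- [89 54 55 58 54 6d]
D2: mem[0x0f..0x12] <- [54 55 58 54]
D3: mem[0x17..0x1b] <- [79 07 cb ff 14]
D4: mem[0x20..0x22] <- [cb ff 14]
query mem[0x22]=0x14, mem[0x19]=0xcb, mem[0x17]=0x79

MEM[0x22,0x19,0x17] = 14 cb 79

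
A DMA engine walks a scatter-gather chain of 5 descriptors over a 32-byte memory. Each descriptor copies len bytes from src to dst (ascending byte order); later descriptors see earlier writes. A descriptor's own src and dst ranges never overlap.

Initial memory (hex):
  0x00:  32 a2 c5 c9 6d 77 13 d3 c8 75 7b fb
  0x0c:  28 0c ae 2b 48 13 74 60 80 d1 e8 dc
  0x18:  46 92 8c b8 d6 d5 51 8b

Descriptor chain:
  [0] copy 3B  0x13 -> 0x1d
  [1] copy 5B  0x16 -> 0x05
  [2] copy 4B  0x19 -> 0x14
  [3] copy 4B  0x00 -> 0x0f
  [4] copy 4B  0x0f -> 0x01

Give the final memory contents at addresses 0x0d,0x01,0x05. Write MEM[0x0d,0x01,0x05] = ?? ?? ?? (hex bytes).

[0] 0x13->0x1d len=3 : 60 80 d1
[1] 0x16->0x05 len=5 : e8 dc 46 92 8c
[2] 0x19->0x14 len=4 : 92 8c b8 d6
[3] 0x00->0x0f len=4 : 32 a2 c5 c9
[4] 0x0f->0x01 len=4 : 32 a2 c5 c9
query mem[0x0d]=0x0c, mem[0x01]=0x32, mem[0x05]=0xe8

MEM[0x0d,0x01,0x05] = 0c 32 e8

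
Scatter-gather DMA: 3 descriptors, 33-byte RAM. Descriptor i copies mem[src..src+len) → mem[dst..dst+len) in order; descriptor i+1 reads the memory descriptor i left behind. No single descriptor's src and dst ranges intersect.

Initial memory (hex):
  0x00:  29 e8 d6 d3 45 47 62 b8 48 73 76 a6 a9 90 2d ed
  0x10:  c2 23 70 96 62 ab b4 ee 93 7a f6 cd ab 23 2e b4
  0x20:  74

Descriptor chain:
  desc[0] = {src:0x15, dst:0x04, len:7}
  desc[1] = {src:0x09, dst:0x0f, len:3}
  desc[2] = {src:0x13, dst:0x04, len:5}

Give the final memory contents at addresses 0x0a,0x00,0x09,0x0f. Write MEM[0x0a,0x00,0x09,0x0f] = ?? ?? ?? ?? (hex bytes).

MEM[0x0a,0x00,0x09,0x0f] = cd 29 f6 f6

  after D0: wrote 7B at 0x04 = abb4ee937af6cd
  after D1: wrote 3B at 0x0f = f6cda6
  after D2: wrote 5B at 0x04 = 9662abb4ee
query mem[0x0a]=0xcd, mem[0x00]=0x29, mem[0x09]=0xf6, mem[0x0f]=0xf6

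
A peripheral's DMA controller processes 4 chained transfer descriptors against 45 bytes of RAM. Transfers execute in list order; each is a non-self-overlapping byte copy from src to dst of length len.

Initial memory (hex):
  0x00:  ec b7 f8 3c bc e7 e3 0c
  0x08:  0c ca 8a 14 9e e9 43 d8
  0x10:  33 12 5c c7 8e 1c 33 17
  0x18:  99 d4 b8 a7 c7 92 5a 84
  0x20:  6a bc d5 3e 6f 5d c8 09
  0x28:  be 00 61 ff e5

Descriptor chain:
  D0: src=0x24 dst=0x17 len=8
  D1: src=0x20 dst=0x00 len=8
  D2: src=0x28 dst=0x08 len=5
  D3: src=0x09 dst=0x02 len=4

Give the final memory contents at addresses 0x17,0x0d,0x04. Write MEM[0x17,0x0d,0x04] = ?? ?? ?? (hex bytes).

#0 dst[0x17+8] := {0x6f,0x5d,0xc8,0x09,0xbe,0x00,0x61,0xff}
#1 dst[0x00+8] := {0x6a,0xbc,0xd5,0x3e,0x6f,0x5d,0xc8,0x09}
#2 dst[0x08+5] := {0xbe,0x00,0x61,0xff,0xe5}
#3 dst[0x02+4] := {0x00,0x61,0xff,0xe5}
query mem[0x17]=0x6f, mem[0x0d]=0xe9, mem[0x04]=0xff

MEM[0x17,0x0d,0x04] = 6f e9 ff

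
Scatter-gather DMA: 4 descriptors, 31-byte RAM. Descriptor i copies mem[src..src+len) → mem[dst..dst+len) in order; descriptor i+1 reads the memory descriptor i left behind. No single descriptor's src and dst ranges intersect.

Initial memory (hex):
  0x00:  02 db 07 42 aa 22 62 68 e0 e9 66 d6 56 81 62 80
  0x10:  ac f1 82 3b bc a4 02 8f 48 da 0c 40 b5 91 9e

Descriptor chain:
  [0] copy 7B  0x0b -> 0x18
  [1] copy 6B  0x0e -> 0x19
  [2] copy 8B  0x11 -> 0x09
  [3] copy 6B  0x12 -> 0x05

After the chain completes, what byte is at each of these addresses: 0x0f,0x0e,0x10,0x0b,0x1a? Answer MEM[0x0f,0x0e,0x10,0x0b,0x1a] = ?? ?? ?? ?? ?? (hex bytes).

#0 dst[0x18+7] := {0xd6,0x56,0x81,0x62,0x80,0xac,0xf1}
#1 dst[0x19+6] := {0x62,0x80,0xac,0xf1,0x82,0x3b}
#2 dst[0x09+8] := {0xf1,0x82,0x3b,0xbc,0xa4,0x02,0x8f,0xd6}
#3 dst[0x05+6] := {0x82,0x3b,0xbc,0xa4,0x02,0x8f}
query mem[0x0f]=0x8f, mem[0x0e]=0x02, mem[0x10]=0xd6, mem[0x0b]=0x3b, mem[0x1a]=0x80

MEM[0x0f,0x0e,0x10,0x0b,0x1a] = 8f 02 d6 3b 80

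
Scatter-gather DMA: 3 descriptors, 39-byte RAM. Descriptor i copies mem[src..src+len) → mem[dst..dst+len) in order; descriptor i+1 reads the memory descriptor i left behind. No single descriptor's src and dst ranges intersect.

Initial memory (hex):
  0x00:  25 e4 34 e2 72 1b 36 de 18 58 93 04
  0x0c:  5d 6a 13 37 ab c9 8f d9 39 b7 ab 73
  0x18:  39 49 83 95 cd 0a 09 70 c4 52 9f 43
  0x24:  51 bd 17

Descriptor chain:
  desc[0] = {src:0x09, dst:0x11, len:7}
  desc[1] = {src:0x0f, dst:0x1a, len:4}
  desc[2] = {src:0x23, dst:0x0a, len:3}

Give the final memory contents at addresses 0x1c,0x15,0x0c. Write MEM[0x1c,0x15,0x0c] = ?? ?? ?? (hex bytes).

MEM[0x1c,0x15,0x0c] = 58 6a bd

D0: mem[0x11..0x17] <- [58 93 04 5d 6a 13 37]
D1: mem[0x1a..0x1d] <- [37 ab 58 93]
D2: mem[0x0a..0x0c] <- [43 51 bd]
query mem[0x1c]=0x58, mem[0x15]=0x6a, mem[0x0c]=0xbd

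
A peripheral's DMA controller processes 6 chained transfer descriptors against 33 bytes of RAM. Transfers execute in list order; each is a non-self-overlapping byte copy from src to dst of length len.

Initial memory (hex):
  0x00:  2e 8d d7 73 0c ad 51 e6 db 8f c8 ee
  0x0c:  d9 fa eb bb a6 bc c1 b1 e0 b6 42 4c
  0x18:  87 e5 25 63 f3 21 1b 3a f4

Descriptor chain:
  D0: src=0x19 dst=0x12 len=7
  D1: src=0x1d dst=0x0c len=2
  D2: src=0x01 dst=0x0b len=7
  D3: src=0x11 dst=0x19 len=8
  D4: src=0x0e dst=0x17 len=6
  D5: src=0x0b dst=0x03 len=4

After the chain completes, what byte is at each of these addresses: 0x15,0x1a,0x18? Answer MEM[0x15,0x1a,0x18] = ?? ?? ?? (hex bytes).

MEM[0x15,0x1a,0x18] = f3 e6 ad

#0 dst[0x12+7] := {0xe5,0x25,0x63,0xf3,0x21,0x1b,0x3a}
#1 dst[0x0c+2] := {0x21,0x1b}
#2 dst[0x0b+7] := {0x8d,0xd7,0x73,0x0c,0xad,0x51,0xe6}
#3 dst[0x19+8] := {0xe6,0xe5,0x25,0x63,0xf3,0x21,0x1b,0x3a}
#4 dst[0x17+6] := {0x0c,0xad,0x51,0xe6,0xe5,0x25}
#5 dst[0x03+4] := {0x8d,0xd7,0x73,0x0c}
query mem[0x15]=0xf3, mem[0x1a]=0xe6, mem[0x18]=0xad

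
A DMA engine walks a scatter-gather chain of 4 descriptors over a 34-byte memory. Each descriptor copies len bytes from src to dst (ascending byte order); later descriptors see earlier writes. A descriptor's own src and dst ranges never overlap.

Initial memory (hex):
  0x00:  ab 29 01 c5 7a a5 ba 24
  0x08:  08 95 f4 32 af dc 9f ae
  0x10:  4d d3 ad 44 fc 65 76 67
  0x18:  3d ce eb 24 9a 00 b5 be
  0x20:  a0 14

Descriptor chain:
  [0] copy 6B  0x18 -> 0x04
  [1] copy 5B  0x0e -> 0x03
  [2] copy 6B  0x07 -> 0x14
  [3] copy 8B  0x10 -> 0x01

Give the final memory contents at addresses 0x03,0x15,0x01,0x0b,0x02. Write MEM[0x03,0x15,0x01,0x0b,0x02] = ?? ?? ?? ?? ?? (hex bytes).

MEM[0x03,0x15,0x01,0x0b,0x02] = ad 9a 4d 32 d3

  after D0: wrote 6B at 0x04 = 3dceeb249a00
  after D1: wrote 5B at 0x03 = 9fae4dd3ad
  after D2: wrote 6B at 0x14 = ad9a00f432af
  after D3: wrote 8B at 0x01 = 4dd3ad44ad9a00f4
query mem[0x03]=0xad, mem[0x15]=0x9a, mem[0x01]=0x4d, mem[0x0b]=0x32, mem[0x02]=0xd3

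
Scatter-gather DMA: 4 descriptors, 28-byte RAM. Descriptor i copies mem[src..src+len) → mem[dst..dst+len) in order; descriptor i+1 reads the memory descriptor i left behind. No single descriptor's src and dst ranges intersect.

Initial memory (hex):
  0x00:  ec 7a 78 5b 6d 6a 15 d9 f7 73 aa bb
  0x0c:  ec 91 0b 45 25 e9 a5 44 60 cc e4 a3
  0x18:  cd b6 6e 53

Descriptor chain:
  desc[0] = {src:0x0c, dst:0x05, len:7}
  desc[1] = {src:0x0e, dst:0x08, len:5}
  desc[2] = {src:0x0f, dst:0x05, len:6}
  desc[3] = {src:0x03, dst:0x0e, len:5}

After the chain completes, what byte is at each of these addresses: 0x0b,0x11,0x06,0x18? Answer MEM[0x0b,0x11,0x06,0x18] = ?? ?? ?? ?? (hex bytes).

MEM[0x0b,0x11,0x06,0x18] = e9 25 25 cd

D0: mem[0x05..0x0b] <- [ec 91 0b 45 25 e9 a5]
D1: mem[0x08..0x0c] <- [0b 45 25 e9 a5]
D2: mem[0x05..0x0a] <- [45 25 e9 a5 44 60]
D3: mem[0x0e..0x12] <- [5b 6d 45 25 e9]
query mem[0x0b]=0xe9, mem[0x11]=0x25, mem[0x06]=0x25, mem[0x18]=0xcd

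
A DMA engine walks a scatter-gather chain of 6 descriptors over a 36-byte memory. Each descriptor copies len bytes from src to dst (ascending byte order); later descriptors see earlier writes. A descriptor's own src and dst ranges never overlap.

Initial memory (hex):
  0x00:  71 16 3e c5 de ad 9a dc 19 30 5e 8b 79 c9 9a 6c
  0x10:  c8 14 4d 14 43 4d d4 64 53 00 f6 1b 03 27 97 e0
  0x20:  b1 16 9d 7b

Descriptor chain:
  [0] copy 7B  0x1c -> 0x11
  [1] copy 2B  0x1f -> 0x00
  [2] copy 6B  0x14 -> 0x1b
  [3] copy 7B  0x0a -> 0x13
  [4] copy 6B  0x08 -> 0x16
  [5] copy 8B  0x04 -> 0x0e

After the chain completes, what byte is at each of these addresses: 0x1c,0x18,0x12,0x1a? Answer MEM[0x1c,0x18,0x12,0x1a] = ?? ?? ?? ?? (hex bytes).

MEM[0x1c,0x18,0x12,0x1a] = b1 5e 19 79

D0: mem[0x11..0x17] <- [03 27 97 e0 b1 16 9d]
D1: mem[0x00..0x01] <- [e0 b1]
D2: mem[0x1b..0x20] <- [e0 b1 16 9d 53 00]
D3: mem[0x13..0x19] <- [5e 8b 79 c9 9a 6c c8]
D4: mem[0x16..0x1b] <- [19 30 5e 8b 79 c9]
D5: mem[0x0e..0x15] <- [de ad 9a dc 19 30 5e 8b]
query mem[0x1c]=0xb1, mem[0x18]=0x5e, mem[0x12]=0x19, mem[0x1a]=0x79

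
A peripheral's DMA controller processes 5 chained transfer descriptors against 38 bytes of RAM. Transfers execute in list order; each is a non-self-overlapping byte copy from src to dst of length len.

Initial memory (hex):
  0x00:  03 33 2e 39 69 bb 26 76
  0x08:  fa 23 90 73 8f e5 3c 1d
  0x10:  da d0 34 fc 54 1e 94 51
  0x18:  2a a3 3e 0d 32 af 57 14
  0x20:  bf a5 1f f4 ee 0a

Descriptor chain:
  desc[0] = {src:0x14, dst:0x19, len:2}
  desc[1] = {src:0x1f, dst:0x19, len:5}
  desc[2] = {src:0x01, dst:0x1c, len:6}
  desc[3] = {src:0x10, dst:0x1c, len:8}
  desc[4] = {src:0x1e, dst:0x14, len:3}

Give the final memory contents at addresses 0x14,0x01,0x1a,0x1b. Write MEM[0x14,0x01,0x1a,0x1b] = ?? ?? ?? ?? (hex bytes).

  after D0: wrote 2B at 0x19 = 541e
  after D1: wrote 5B at 0x19 = 14bfa51ff4
  after D2: wrote 6B at 0x1c = 332e3969bb26
  after D3: wrote 8B at 0x1c = dad034fc541e9451
  after D4: wrote 3B at 0x14 = 34fc54
query mem[0x14]=0x34, mem[0x01]=0x33, mem[0x1a]=0xbf, mem[0x1b]=0xa5

MEM[0x14,0x01,0x1a,0x1b] = 34 33 bf a5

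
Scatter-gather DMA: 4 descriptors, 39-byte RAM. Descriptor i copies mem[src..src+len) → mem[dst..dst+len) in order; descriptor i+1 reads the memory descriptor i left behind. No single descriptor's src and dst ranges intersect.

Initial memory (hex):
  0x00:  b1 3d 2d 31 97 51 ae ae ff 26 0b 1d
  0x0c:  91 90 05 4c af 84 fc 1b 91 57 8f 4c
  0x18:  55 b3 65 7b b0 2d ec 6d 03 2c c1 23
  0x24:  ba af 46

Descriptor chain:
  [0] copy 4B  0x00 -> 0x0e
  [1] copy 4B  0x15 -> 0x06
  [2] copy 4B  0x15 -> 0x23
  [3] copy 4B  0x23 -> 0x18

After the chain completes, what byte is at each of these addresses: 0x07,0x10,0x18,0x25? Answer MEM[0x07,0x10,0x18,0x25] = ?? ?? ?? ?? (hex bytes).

[0] 0x00->0x0e len=4 : b1 3d 2d 31
[1] 0x15->0x06 len=4 : 57 8f 4c 55
[2] 0x15->0x23 len=4 : 57 8f 4c 55
[3] 0x23->0x18 len=4 : 57 8f 4c 55
query mem[0x07]=0x8f, mem[0x10]=0x2d, mem[0x18]=0x57, mem[0x25]=0x4c

MEM[0x07,0x10,0x18,0x25] = 8f 2d 57 4c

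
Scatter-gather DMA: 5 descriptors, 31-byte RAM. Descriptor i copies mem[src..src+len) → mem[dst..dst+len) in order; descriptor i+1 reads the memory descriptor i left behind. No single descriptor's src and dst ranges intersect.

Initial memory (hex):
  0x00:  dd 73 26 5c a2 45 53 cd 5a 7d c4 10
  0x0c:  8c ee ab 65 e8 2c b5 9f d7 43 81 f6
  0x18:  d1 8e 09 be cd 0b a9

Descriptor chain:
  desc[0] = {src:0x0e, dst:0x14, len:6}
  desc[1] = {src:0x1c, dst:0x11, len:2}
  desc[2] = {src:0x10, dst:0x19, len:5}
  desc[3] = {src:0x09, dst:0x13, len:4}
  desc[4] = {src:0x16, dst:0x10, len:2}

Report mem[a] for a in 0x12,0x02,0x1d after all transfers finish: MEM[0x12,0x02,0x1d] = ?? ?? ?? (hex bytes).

D0: mem[0x14..0x19] <- [ab 65 e8 2c b5 9f]
D1: mem[0x11..0x12] <- [cd 0b]
D2: mem[0x19..0x1d] <- [e8 cd 0b 9f ab]
D3: mem[0x13..0x16] <- [7d c4 10 8c]
D4: mem[0x10..0x11] <- [8c 2c]
query mem[0x12]=0x0b, mem[0x02]=0x26, mem[0x1d]=0xab

MEM[0x12,0x02,0x1d] = 0b 26 ab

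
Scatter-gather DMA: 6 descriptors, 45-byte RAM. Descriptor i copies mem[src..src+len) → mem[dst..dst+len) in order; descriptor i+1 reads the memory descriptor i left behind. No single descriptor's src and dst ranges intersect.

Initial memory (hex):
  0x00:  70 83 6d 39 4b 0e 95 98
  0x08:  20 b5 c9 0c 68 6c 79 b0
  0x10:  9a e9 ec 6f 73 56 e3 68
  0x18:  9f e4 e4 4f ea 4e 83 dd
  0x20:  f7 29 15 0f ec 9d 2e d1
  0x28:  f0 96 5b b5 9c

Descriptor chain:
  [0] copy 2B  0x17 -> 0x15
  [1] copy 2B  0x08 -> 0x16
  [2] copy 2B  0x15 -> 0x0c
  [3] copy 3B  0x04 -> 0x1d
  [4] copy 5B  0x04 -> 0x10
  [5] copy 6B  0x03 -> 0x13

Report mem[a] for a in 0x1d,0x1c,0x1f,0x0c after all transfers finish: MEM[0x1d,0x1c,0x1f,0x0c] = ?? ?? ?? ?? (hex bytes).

[0] 0x17->0x15 len=2 : 68 9f
[1] 0x08->0x16 len=2 : 20 b5
[2] 0x15->0x0c len=2 : 68 20
[3] 0x04->0x1d len=3 : 4b 0e 95
[4] 0x04->0x10 len=5 : 4b 0e 95 98 20
[5] 0x03->0x13 len=6 : 39 4b 0e 95 98 20
query mem[0x1d]=0x4b, mem[0x1c]=0xea, mem[0x1f]=0x95, mem[0x0c]=0x68

MEM[0x1d,0x1c,0x1f,0x0c] = 4b ea 95 68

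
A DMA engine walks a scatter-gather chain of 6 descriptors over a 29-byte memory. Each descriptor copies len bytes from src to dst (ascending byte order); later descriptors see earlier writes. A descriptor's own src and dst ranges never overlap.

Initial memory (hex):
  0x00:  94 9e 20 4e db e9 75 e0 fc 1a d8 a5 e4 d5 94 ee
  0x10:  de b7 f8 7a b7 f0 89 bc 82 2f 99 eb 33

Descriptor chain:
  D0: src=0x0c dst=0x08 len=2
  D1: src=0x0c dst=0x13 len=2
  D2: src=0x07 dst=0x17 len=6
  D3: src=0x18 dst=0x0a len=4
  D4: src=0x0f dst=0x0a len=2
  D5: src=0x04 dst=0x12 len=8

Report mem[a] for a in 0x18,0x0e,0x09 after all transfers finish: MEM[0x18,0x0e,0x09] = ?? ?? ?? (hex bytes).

#0 dst[0x08+2] := {0xe4,0xd5}
#1 dst[0x13+2] := {0xe4,0xd5}
#2 dst[0x17+6] := {0xe0,0xe4,0xd5,0xd8,0xa5,0xe4}
#3 dst[0x0a+4] := {0xe4,0xd5,0xd8,0xa5}
#4 dst[0x0a+2] := {0xee,0xde}
#5 dst[0x12+8] := {0xdb,0xe9,0x75,0xe0,0xe4,0xd5,0xee,0xde}
query mem[0x18]=0xee, mem[0x0e]=0x94, mem[0x09]=0xd5

MEM[0x18,0x0e,0x09] = ee 94 d5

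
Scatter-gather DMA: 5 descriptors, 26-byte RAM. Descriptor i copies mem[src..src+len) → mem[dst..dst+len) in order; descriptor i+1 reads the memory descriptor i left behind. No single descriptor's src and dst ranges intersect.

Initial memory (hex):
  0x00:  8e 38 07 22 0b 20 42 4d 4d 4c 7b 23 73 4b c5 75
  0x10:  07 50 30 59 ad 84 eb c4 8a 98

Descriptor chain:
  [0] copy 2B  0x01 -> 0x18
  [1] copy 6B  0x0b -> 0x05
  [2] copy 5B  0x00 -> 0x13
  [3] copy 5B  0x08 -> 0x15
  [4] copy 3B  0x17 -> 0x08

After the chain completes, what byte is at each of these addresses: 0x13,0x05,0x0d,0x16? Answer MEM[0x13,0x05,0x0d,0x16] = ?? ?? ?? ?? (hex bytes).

#0 dst[0x18+2] := {0x38,0x07}
#1 dst[0x05+6] := {0x23,0x73,0x4b,0xc5,0x75,0x07}
#2 dst[0x13+5] := {0x8e,0x38,0x07,0x22,0x0b}
#3 dst[0x15+5] := {0xc5,0x75,0x07,0x23,0x73}
#4 dst[0x08+3] := {0x07,0x23,0x73}
query mem[0x13]=0x8e, mem[0x05]=0x23, mem[0x0d]=0x4b, mem[0x16]=0x75

MEM[0x13,0x05,0x0d,0x16] = 8e 23 4b 75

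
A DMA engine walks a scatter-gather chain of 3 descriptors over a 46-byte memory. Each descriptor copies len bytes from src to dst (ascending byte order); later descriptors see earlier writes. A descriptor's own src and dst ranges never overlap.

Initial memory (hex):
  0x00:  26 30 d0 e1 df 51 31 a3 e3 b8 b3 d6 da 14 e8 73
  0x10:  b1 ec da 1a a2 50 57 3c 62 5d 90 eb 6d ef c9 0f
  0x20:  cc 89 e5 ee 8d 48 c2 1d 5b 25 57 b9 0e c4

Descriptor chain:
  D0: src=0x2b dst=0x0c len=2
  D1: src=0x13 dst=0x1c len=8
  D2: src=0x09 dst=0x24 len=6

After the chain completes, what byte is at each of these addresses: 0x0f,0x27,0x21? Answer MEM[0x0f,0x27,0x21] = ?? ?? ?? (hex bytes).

  after D0: wrote 2B at 0x0c = b90e
  after D1: wrote 8B at 0x1c = 1aa250573c625d90
  after D2: wrote 6B at 0x24 = b8b3d6b90ee8
query mem[0x0f]=0x73, mem[0x27]=0xb9, mem[0x21]=0x62

MEM[0x0f,0x27,0x21] = 73 b9 62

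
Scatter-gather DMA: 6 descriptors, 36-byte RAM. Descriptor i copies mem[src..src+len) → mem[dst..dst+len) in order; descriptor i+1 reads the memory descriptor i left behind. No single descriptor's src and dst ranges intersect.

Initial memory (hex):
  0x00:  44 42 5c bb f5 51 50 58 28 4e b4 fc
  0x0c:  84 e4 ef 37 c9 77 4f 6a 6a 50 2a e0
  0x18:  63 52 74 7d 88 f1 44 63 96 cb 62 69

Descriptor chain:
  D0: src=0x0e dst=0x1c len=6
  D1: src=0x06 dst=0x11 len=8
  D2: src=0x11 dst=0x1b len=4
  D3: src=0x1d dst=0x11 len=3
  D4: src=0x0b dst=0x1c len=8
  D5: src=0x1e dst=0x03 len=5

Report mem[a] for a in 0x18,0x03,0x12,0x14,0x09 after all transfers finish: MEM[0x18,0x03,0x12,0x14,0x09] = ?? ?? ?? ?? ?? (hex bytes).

MEM[0x18,0x03,0x12,0x14,0x09] = e4 e4 4e 4e 4e

  after D0: wrote 6B at 0x1c = ef37c9774f6a
  after D1: wrote 8B at 0x11 = 5058284eb4fc84e4
  after D2: wrote 4B at 0x1b = 5058284e
  after D3: wrote 3B at 0x11 = 284e77
  after D4: wrote 8B at 0x1c = fc84e4ef37c9284e
  after D5: wrote 5B at 0x03 = e4ef37c928
query mem[0x18]=0xe4, mem[0x03]=0xe4, mem[0x12]=0x4e, mem[0x14]=0x4e, mem[0x09]=0x4e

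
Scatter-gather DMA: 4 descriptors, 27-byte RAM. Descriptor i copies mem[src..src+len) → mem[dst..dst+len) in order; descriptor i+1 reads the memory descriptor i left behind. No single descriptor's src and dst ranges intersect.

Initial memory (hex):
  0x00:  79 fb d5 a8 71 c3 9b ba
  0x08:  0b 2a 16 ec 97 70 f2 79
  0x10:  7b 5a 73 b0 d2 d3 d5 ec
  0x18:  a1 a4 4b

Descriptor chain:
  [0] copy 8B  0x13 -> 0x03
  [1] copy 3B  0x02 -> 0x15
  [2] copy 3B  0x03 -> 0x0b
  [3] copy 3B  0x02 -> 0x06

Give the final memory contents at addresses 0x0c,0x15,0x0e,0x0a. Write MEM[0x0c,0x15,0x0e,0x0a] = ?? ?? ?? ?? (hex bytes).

  after D0: wrote 8B at 0x03 = b0d2d3d5eca1a44b
  after D1: wrote 3B at 0x15 = d5b0d2
  after D2: wrote 3B at 0x0b = b0d2d3
  after D3: wrote 3B at 0x06 = d5b0d2
query mem[0x0c]=0xd2, mem[0x15]=0xd5, mem[0x0e]=0xf2, mem[0x0a]=0x4b

MEM[0x0c,0x15,0x0e,0x0a] = d2 d5 f2 4b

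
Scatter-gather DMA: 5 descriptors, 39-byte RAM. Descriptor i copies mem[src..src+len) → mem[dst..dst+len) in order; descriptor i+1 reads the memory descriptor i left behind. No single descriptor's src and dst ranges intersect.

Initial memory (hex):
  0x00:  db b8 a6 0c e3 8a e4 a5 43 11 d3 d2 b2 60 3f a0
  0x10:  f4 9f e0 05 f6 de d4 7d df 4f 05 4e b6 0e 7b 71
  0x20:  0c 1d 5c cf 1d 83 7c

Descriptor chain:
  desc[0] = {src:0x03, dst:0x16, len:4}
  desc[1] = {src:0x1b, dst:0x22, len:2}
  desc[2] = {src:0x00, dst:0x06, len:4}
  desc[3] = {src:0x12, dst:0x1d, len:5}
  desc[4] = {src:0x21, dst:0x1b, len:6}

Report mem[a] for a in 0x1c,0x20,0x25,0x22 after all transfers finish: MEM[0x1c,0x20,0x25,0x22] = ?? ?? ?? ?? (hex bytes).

MEM[0x1c,0x20,0x25,0x22] = 4e 7c 83 4e

D0: mem[0x16..0x19] <- [0c e3 8a e4]
D1: mem[0x22..0x23] <- [4e b6]
D2: mem[0x06..0x09] <- [db b8 a6 0c]
D3: mem[0x1d..0x21] <- [e0 05 f6 de 0c]
D4: mem[0x1b..0x20] <- [0c 4e b6 1d 83 7c]
query mem[0x1c]=0x4e, mem[0x20]=0x7c, mem[0x25]=0x83, mem[0x22]=0x4e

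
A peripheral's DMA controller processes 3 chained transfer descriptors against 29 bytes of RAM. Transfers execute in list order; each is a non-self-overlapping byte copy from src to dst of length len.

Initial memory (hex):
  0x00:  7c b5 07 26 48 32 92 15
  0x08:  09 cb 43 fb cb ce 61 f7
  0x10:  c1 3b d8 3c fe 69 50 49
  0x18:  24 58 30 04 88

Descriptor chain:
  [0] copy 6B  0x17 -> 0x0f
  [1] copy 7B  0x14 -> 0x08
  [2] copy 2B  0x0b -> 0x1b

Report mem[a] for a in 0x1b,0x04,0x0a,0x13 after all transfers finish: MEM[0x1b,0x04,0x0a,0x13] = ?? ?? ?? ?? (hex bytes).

MEM[0x1b,0x04,0x0a,0x13] = 49 48 50 04

[0] 0x17->0x0f len=6 : 49 24 58 30 04 88
[1] 0x14->0x08 len=7 : 88 69 50 49 24 58 30
[2] 0x0b->0x1b len=2 : 49 24
query mem[0x1b]=0x49, mem[0x04]=0x48, mem[0x0a]=0x50, mem[0x13]=0x04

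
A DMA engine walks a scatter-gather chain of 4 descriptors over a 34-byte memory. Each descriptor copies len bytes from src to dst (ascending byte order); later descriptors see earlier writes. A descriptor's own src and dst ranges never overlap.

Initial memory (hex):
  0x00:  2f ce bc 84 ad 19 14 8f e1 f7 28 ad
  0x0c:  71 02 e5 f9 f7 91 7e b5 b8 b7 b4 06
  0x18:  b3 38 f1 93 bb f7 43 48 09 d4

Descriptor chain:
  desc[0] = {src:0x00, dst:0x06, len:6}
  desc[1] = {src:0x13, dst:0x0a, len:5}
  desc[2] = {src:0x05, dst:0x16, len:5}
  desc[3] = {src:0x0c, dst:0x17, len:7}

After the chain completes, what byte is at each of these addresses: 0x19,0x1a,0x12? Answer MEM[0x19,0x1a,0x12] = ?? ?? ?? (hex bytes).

MEM[0x19,0x1a,0x12] = 06 f9 7e

#0 dst[0x06+6] := {0x2f,0xce,0xbc,0x84,0xad,0x19}
#1 dst[0x0a+5] := {0xb5,0xb8,0xb7,0xb4,0x06}
#2 dst[0x16+5] := {0x19,0x2f,0xce,0xbc,0x84}
#3 dst[0x17+7] := {0xb7,0xb4,0x06,0xf9,0xf7,0x91,0x7e}
query mem[0x19]=0x06, mem[0x1a]=0xf9, mem[0x12]=0x7e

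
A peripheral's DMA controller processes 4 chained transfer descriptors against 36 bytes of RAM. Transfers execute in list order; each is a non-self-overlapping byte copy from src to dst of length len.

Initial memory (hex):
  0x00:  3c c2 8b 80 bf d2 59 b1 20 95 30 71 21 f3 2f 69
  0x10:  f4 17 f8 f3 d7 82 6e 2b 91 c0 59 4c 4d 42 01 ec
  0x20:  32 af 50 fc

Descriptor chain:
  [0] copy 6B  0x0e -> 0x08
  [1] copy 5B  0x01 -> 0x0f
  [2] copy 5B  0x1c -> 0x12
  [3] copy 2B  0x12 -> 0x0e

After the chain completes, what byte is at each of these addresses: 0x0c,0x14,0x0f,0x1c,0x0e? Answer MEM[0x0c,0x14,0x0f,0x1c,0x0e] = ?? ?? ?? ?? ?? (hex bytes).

D0: mem[0x08..0x0d] <- [2f 69 f4 17 f8 f3]
D1: mem[0x0f..0x13] <- [c2 8b 80 bf d2]
D2: mem[0x12..0x16] <- [4d 42 01 ec 32]
D3: mem[0x0e..0x0f] <- [4d 42]
query mem[0x0c]=0xf8, mem[0x14]=0x01, mem[0x0f]=0x42, mem[0x1c]=0x4d, mem[0x0e]=0x4d

MEM[0x0c,0x14,0x0f,0x1c,0x0e] = f8 01 42 4d 4d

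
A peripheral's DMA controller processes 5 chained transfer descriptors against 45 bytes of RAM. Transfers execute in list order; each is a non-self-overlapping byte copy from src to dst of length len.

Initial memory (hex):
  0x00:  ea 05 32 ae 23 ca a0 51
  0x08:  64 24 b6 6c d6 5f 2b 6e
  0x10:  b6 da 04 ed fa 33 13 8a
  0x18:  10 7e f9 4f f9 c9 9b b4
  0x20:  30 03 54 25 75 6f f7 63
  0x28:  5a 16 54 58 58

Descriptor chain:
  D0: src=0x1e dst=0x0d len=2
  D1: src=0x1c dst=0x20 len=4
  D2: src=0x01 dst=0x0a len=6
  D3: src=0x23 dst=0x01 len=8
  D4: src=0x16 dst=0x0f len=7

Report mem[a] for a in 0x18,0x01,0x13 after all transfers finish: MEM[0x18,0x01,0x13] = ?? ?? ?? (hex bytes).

MEM[0x18,0x01,0x13] = 10 b4 f9

  after D0: wrote 2B at 0x0d = 9bb4
  after D1: wrote 4B at 0x20 = f9c99bb4
  after D2: wrote 6B at 0x0a = 0532ae23caa0
  after D3: wrote 8B at 0x01 = b4756ff7635a1654
  after D4: wrote 7B at 0x0f = 138a107ef94ff9
query mem[0x18]=0x10, mem[0x01]=0xb4, mem[0x13]=0xf9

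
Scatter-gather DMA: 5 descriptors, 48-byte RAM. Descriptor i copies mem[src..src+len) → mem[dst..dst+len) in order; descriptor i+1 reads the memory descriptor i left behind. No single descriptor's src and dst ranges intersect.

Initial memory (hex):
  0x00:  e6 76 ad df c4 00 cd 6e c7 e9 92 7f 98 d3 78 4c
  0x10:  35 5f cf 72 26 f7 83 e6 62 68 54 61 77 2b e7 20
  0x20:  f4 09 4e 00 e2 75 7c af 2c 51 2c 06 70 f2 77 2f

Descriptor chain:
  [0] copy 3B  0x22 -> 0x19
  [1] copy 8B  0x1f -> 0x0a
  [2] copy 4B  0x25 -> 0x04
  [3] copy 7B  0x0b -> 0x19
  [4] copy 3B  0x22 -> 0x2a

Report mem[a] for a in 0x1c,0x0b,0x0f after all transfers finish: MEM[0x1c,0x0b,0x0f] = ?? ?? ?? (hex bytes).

#0 dst[0x19+3] := {0x4e,0x00,0xe2}
#1 dst[0x0a+8] := {0x20,0xf4,0x09,0x4e,0x00,0xe2,0x75,0x7c}
#2 dst[0x04+4] := {0x75,0x7c,0xaf,0x2c}
#3 dst[0x19+7] := {0xf4,0x09,0x4e,0x00,0xe2,0x75,0x7c}
#4 dst[0x2a+3] := {0x4e,0x00,0xe2}
query mem[0x1c]=0x00, mem[0x0b]=0xf4, mem[0x0f]=0xe2

MEM[0x1c,0x0b,0x0f] = 00 f4 e2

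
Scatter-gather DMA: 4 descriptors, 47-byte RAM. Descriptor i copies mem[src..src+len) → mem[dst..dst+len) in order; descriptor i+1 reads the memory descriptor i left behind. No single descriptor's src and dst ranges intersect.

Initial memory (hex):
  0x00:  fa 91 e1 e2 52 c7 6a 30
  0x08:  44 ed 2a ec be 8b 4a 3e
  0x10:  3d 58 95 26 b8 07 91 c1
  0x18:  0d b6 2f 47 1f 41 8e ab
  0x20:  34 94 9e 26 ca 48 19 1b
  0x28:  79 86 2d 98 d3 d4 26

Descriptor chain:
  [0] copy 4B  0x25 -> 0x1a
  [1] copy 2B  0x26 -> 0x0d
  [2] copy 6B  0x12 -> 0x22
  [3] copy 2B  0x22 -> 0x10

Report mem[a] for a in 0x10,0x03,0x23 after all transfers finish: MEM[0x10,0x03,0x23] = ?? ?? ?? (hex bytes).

MEM[0x10,0x03,0x23] = 95 e2 26

#0 dst[0x1a+4] := {0x48,0x19,0x1b,0x79}
#1 dst[0x0d+2] := {0x19,0x1b}
#2 dst[0x22+6] := {0x95,0x26,0xb8,0x07,0x91,0xc1}
#3 dst[0x10+2] := {0x95,0x26}
query mem[0x10]=0x95, mem[0x03]=0xe2, mem[0x23]=0x26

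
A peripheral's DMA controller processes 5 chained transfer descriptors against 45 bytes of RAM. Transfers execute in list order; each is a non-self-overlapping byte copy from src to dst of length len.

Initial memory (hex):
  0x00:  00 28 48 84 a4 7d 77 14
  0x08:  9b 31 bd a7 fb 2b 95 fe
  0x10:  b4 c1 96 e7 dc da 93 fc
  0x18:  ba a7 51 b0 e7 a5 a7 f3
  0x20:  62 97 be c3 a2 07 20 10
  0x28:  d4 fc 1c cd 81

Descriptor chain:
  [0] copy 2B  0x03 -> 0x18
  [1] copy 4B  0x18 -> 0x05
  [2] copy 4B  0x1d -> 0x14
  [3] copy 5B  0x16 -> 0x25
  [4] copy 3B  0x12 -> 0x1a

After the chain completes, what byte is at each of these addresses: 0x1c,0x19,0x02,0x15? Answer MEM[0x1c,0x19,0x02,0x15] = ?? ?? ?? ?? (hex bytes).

MEM[0x1c,0x19,0x02,0x15] = a5 a4 48 a7

  after D0: wrote 2B at 0x18 = 84a4
  after D1: wrote 4B at 0x05 = 84a451b0
  after D2: wrote 4B at 0x14 = a5a7f362
  after D3: wrote 5B at 0x25 = f36284a451
  after D4: wrote 3B at 0x1a = 96e7a5
query mem[0x1c]=0xa5, mem[0x19]=0xa4, mem[0x02]=0x48, mem[0x15]=0xa7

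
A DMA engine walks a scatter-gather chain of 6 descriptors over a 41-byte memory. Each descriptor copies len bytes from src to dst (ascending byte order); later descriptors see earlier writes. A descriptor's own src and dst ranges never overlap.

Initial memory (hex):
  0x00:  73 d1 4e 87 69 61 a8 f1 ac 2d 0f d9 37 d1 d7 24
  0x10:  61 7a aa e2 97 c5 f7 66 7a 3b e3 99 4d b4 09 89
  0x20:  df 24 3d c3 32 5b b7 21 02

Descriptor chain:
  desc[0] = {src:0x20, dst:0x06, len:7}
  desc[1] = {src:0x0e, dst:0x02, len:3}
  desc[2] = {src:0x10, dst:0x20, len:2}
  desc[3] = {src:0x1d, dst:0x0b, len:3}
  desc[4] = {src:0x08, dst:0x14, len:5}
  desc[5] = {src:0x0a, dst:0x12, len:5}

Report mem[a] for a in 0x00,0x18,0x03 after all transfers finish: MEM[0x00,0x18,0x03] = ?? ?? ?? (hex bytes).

MEM[0x00,0x18,0x03] = 73 09 24

#0 dst[0x06+7] := {0xdf,0x24,0x3d,0xc3,0x32,0x5b,0xb7}
#1 dst[0x02+3] := {0xd7,0x24,0x61}
#2 dst[0x20+2] := {0x61,0x7a}
#3 dst[0x0b+3] := {0xb4,0x09,0x89}
#4 dst[0x14+5] := {0x3d,0xc3,0x32,0xb4,0x09}
#5 dst[0x12+5] := {0x32,0xb4,0x09,0x89,0xd7}
query mem[0x00]=0x73, mem[0x18]=0x09, mem[0x03]=0x24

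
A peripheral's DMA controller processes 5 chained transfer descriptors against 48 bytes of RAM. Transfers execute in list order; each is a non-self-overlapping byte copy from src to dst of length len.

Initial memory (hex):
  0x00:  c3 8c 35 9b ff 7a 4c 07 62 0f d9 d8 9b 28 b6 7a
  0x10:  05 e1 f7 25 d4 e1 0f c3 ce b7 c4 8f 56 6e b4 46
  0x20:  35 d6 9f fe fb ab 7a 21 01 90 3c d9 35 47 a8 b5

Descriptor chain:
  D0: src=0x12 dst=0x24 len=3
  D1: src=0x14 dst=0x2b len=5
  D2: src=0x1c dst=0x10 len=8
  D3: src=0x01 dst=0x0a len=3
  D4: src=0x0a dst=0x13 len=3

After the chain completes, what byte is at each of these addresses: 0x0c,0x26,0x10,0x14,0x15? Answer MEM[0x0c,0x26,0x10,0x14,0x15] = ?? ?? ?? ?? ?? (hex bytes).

MEM[0x0c,0x26,0x10,0x14,0x15] = 9b d4 56 35 9b

  after D0: wrote 3B at 0x24 = f725d4
  after D1: wrote 5B at 0x2b = d4e10fc3ce
  after D2: wrote 8B at 0x10 = 566eb44635d69ffe
  after D3: wrote 3B at 0x0a = 8c359b
  after D4: wrote 3B at 0x13 = 8c359b
query mem[0x0c]=0x9b, mem[0x26]=0xd4, mem[0x10]=0x56, mem[0x14]=0x35, mem[0x15]=0x9b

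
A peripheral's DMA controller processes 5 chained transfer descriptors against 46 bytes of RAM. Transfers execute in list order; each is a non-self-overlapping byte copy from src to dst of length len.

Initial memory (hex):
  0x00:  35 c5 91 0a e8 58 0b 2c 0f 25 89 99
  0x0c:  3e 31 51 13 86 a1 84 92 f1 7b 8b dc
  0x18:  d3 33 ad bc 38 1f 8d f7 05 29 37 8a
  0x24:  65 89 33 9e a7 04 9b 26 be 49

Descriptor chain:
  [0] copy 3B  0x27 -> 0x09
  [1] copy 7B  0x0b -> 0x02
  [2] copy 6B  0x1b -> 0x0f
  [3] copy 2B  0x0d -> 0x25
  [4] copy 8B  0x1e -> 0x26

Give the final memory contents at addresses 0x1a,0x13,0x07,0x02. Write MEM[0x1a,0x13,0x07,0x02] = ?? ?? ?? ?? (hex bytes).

[0] 0x27->0x09 len=3 : 9e a7 04
[1] 0x0b->0x02 len=7 : 04 3e 31 51 13 86 a1
[2] 0x1b->0x0f len=6 : bc 38 1f 8d f7 05
[3] 0x0d->0x25 len=2 : 31 51
[4] 0x1e->0x26 len=8 : 8d f7 05 29 37 8a 65 31
query mem[0x1a]=0xad, mem[0x13]=0xf7, mem[0x07]=0x86, mem[0x02]=0x04

MEM[0x1a,0x13,0x07,0x02] = ad f7 86 04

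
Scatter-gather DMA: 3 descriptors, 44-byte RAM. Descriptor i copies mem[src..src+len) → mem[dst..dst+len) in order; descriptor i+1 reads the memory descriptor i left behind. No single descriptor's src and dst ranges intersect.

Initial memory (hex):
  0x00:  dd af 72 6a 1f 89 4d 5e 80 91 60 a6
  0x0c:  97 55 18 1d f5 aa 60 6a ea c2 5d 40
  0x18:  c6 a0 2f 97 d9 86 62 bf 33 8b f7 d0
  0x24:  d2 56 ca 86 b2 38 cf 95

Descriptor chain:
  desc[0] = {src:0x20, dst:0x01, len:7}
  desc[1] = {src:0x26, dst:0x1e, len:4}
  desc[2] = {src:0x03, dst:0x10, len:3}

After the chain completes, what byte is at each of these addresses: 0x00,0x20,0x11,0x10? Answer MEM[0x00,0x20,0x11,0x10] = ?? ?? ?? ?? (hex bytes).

MEM[0x00,0x20,0x11,0x10] = dd b2 d0 f7

#0 dst[0x01+7] := {0x33,0x8b,0xf7,0xd0,0xd2,0x56,0xca}
#1 dst[0x1e+4] := {0xca,0x86,0xb2,0x38}
#2 dst[0x10+3] := {0xf7,0xd0,0xd2}
query mem[0x00]=0xdd, mem[0x20]=0xb2, mem[0x11]=0xd0, mem[0x10]=0xf7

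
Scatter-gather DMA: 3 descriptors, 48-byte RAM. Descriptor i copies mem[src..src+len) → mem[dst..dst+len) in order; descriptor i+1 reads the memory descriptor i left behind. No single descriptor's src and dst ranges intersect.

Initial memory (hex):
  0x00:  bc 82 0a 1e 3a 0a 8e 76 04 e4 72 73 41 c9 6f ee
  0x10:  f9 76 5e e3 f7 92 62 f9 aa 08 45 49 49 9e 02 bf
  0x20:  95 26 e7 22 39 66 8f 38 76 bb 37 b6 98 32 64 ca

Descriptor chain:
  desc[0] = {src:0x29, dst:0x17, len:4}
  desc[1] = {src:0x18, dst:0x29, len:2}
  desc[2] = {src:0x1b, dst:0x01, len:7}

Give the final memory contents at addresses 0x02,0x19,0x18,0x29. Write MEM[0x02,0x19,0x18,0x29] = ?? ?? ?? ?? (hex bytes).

D0: mem[0x17..0x1a] <- [bb 37 b6 98]
D1: mem[0x29..0x2a] <- [37 b6]
D2: mem[0x01..0x07] <- [49 49 9e 02 bf 95 26]
query mem[0x02]=0x49, mem[0x19]=0xb6, mem[0x18]=0x37, mem[0x29]=0x37

MEM[0x02,0x19,0x18,0x29] = 49 b6 37 37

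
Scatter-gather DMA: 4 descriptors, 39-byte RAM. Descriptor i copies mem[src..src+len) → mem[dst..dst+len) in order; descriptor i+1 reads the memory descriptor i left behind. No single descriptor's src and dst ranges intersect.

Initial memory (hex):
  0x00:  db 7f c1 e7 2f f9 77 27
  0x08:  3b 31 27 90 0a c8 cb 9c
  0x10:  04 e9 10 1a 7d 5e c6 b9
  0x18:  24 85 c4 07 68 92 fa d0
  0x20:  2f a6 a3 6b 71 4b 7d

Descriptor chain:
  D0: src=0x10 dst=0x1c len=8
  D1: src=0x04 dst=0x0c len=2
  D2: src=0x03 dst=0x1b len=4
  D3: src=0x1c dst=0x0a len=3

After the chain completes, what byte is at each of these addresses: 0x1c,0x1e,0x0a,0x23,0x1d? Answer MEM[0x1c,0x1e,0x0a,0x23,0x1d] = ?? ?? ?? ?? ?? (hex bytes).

MEM[0x1c,0x1e,0x0a,0x23,0x1d] = 2f 77 2f b9 f9

D0: mem[0x1c..0x23] <- [04 e9 10 1a 7d 5e c6 b9]
D1: mem[0x0c..0x0d] <- [2f f9]
D2: mem[0x1b..0x1e] <- [e7 2f f9 77]
D3: mem[0x0a..0x0c] <- [2f f9 77]
query mem[0x1c]=0x2f, mem[0x1e]=0x77, mem[0x0a]=0x2f, mem[0x23]=0xb9, mem[0x1d]=0xf9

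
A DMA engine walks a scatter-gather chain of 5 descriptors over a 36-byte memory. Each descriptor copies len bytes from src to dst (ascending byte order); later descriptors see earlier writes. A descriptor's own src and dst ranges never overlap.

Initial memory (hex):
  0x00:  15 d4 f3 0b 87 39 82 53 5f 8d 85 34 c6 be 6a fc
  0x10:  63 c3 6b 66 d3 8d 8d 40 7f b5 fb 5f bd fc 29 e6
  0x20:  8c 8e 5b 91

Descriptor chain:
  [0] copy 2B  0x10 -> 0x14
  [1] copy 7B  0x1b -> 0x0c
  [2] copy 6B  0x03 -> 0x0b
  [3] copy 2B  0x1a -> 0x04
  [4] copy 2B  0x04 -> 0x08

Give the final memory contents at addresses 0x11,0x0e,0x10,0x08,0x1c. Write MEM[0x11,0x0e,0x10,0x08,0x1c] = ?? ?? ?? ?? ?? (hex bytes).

[0] 0x10->0x14 len=2 : 63 c3
[1] 0x1b->0x0c len=7 : 5f bd fc 29 e6 8c 8e
[2] 0x03->0x0b len=6 : 0b 87 39 82 53 5f
[3] 0x1a->0x04 len=2 : fb 5f
[4] 0x04->0x08 len=2 : fb 5f
query mem[0x11]=0x8c, mem[0x0e]=0x82, mem[0x10]=0x5f, mem[0x08]=0xfb, mem[0x1c]=0xbd

MEM[0x11,0x0e,0x10,0x08,0x1c] = 8c 82 5f fb bd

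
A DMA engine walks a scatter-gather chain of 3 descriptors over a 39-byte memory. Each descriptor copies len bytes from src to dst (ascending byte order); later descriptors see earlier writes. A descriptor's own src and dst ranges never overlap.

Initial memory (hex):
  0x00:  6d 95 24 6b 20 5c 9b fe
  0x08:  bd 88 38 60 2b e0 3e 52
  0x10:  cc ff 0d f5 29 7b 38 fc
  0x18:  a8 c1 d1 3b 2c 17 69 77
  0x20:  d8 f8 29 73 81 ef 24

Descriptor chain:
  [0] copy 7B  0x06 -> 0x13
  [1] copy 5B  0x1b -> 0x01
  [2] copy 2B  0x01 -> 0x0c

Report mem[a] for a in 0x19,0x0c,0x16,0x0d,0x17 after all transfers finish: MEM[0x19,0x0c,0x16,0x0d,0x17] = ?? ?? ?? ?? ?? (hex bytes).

[0] 0x06->0x13 len=7 : 9b fe bd 88 38 60 2b
[1] 0x1b->0x01 len=5 : 3b 2c 17 69 77
[2] 0x01->0x0c len=2 : 3b 2c
query mem[0x19]=0x2b, mem[0x0c]=0x3b, mem[0x16]=0x88, mem[0x0d]=0x2c, mem[0x17]=0x38

MEM[0x19,0x0c,0x16,0x0d,0x17] = 2b 3b 88 2c 38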